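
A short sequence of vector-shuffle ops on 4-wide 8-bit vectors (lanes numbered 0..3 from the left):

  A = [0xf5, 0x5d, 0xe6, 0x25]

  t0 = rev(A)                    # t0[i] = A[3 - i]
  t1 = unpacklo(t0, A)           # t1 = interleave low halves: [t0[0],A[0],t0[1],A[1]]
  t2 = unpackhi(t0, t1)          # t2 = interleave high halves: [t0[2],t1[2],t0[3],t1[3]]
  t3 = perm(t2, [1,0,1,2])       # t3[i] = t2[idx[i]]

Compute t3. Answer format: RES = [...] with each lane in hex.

  t0: 25 e6 5d f5
  t1: 25 f5 e6 5d
  t2: 5d e6 f5 5d
  t3: e6 5d e6 f5

RES = [ 0xe6  0x5d  0xe6  0xf5 ]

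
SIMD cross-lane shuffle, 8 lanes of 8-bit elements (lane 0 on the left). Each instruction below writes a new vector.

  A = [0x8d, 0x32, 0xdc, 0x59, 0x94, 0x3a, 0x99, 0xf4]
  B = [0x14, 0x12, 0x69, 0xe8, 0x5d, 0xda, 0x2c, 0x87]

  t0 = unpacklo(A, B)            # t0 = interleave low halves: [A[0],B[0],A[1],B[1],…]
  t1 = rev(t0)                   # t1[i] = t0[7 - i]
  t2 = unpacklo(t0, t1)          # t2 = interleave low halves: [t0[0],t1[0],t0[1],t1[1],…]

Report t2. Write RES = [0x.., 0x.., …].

→ t0 |8d|14|32|12|dc|69|59|e8|
→ t1 |e8|59|69|dc|12|32|14|8d|
→ t2 |8d|e8|14|59|32|69|12|dc|

RES = [0x8d, 0xe8, 0x14, 0x59, 0x32, 0x69, 0x12, 0xdc]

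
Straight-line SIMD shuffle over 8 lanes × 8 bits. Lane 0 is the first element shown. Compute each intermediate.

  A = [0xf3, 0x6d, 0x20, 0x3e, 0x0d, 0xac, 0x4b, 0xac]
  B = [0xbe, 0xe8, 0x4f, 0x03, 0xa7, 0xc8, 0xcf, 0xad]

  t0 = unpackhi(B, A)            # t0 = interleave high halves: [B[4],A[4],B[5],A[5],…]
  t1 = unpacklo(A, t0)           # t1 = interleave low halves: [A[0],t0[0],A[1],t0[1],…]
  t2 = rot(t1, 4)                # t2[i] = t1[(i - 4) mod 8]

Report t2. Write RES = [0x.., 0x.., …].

RES = [0x20, 0xc8, 0x3e, 0xac, 0xf3, 0xa7, 0x6d, 0x0d]

  t0: a7 0d c8 ac cf 4b ad ac
  t1: f3 a7 6d 0d 20 c8 3e ac
  t2: 20 c8 3e ac f3 a7 6d 0d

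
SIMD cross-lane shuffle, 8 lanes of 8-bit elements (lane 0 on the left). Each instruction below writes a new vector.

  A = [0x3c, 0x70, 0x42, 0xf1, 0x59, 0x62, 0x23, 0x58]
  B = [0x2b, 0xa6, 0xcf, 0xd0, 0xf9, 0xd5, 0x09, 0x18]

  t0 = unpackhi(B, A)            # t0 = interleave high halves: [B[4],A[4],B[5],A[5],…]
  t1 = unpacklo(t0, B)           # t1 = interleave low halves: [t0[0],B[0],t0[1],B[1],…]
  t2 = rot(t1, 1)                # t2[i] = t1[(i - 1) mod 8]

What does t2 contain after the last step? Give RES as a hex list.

→ t0 |f9|59|d5|62|09|23|18|58|
→ t1 |f9|2b|59|a6|d5|cf|62|d0|
→ t2 |d0|f9|2b|59|a6|d5|cf|62|

RES = [0xd0, 0xf9, 0x2b, 0x59, 0xa6, 0xd5, 0xcf, 0x62]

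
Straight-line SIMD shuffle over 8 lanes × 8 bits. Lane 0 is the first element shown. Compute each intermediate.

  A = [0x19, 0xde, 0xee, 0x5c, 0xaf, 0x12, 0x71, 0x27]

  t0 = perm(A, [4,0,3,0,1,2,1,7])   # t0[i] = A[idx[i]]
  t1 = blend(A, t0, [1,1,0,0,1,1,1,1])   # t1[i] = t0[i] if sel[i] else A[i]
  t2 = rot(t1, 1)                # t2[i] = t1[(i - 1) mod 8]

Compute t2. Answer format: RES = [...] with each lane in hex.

RES = [0x27, 0xaf, 0x19, 0xee, 0x5c, 0xde, 0xee, 0xde]

→ t0 |af|19|5c|19|de|ee|de|27|
→ t1 |af|19|ee|5c|de|ee|de|27|
→ t2 |27|af|19|ee|5c|de|ee|de|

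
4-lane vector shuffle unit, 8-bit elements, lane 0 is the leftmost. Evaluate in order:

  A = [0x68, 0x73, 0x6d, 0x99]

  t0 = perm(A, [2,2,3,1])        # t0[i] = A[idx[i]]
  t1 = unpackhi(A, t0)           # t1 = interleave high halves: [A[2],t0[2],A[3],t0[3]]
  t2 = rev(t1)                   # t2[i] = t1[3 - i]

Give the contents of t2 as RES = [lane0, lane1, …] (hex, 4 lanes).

RES = [ 0x73  0x99  0x99  0x6d ]

→ t0 |6d|6d|99|73|
→ t1 |6d|99|99|73|
→ t2 |73|99|99|6d|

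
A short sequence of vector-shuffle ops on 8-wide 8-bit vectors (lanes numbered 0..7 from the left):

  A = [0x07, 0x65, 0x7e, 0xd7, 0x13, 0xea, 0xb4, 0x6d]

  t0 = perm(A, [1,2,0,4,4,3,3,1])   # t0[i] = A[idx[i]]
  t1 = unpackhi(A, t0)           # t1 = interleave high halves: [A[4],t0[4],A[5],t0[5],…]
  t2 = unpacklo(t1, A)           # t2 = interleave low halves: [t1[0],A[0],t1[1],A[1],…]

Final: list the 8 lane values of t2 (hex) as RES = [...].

  t0: 65 7e 07 13 13 d7 d7 65
  t1: 13 13 ea d7 b4 d7 6d 65
  t2: 13 07 13 65 ea 7e d7 d7

RES = [ 0x13  0x07  0x13  0x65  0xea  0x7e  0xd7  0xd7 ]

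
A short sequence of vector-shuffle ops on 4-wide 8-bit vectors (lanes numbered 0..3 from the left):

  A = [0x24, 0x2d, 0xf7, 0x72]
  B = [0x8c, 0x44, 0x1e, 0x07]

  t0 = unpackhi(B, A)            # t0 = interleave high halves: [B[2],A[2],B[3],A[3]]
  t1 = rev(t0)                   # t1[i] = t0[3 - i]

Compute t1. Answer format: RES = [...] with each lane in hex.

RES = [0x72, 0x07, 0xf7, 0x1e]

  t0: 1e f7 07 72
  t1: 72 07 f7 1e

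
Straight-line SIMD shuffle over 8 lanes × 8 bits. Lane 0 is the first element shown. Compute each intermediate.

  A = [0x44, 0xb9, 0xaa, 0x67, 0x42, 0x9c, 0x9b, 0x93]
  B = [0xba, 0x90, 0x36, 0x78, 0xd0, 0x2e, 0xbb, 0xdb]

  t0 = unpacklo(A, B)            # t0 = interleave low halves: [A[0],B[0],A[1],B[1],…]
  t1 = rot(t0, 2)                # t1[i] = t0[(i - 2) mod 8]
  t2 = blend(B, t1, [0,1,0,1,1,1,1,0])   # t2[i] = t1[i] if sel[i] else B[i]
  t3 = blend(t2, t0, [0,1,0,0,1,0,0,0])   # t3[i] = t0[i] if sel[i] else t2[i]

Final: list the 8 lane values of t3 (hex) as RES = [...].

RES = [0xba, 0xba, 0x36, 0xba, 0xaa, 0x90, 0xaa, 0xdb]

→ t0 |44|ba|b9|90|aa|36|67|78|
→ t1 |67|78|44|ba|b9|90|aa|36|
→ t2 |ba|78|36|ba|b9|90|aa|db|
→ t3 |ba|ba|36|ba|aa|90|aa|db|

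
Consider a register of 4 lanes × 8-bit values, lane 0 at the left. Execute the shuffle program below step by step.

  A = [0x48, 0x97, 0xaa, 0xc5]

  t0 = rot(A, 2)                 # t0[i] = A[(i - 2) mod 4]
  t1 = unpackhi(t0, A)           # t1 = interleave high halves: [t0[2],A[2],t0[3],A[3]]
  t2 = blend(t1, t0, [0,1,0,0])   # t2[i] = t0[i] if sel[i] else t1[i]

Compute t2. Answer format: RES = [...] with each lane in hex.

→ t0 |aa|c5|48|97|
→ t1 |48|aa|97|c5|
→ t2 |48|c5|97|c5|

RES = [0x48, 0xc5, 0x97, 0xc5]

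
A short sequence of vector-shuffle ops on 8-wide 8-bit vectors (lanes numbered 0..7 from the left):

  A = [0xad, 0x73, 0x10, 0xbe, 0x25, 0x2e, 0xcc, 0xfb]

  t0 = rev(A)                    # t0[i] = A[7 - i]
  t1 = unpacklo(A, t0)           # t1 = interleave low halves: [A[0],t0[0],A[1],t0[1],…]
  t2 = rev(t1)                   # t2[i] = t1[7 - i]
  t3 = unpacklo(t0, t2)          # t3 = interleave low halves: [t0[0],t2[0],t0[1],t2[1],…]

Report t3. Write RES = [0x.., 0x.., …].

RES = [ 0xfb  0x25  0xcc  0xbe  0x2e  0x2e  0x25  0x10 ]

t0 = [0xfb, 0xcc, 0x2e, 0x25, 0xbe, 0x10, 0x73, 0xad]
t1 = [0xad, 0xfb, 0x73, 0xcc, 0x10, 0x2e, 0xbe, 0x25]
t2 = [0x25, 0xbe, 0x2e, 0x10, 0xcc, 0x73, 0xfb, 0xad]
t3 = [0xfb, 0x25, 0xcc, 0xbe, 0x2e, 0x2e, 0x25, 0x10]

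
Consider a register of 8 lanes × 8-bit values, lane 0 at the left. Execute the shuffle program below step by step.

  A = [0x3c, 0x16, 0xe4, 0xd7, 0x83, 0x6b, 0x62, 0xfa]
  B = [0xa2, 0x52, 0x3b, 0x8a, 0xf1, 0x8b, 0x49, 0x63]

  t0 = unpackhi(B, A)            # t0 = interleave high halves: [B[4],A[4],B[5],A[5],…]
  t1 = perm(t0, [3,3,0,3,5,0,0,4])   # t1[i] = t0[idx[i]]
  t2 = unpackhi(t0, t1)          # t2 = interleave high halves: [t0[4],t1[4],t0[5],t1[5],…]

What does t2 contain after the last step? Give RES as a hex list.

t0 = [0xf1, 0x83, 0x8b, 0x6b, 0x49, 0x62, 0x63, 0xfa]
t1 = [0x6b, 0x6b, 0xf1, 0x6b, 0x62, 0xf1, 0xf1, 0x49]
t2 = [0x49, 0x62, 0x62, 0xf1, 0x63, 0xf1, 0xfa, 0x49]

RES = [ 0x49  0x62  0x62  0xf1  0x63  0xf1  0xfa  0x49 ]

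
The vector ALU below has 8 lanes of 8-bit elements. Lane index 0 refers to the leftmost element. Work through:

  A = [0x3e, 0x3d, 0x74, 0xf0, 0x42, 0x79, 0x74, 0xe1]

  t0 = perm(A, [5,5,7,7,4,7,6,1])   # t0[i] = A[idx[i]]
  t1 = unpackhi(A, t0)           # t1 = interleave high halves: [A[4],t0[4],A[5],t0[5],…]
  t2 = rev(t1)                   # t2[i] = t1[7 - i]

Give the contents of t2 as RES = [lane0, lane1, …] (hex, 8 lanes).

RES = [ 0x3d  0xe1  0x74  0x74  0xe1  0x79  0x42  0x42 ]

t0 = [0x79, 0x79, 0xe1, 0xe1, 0x42, 0xe1, 0x74, 0x3d]
t1 = [0x42, 0x42, 0x79, 0xe1, 0x74, 0x74, 0xe1, 0x3d]
t2 = [0x3d, 0xe1, 0x74, 0x74, 0xe1, 0x79, 0x42, 0x42]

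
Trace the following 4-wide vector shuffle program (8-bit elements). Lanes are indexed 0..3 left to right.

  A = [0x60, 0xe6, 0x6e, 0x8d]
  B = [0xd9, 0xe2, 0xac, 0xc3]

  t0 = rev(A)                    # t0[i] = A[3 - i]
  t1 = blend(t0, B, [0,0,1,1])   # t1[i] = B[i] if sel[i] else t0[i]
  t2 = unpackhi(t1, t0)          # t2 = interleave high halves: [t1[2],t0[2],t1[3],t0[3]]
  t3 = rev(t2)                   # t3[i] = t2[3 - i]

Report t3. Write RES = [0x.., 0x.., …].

RES = [0x60, 0xc3, 0xe6, 0xac]

  t0: 8d 6e e6 60
  t1: 8d 6e ac c3
  t2: ac e6 c3 60
  t3: 60 c3 e6 ac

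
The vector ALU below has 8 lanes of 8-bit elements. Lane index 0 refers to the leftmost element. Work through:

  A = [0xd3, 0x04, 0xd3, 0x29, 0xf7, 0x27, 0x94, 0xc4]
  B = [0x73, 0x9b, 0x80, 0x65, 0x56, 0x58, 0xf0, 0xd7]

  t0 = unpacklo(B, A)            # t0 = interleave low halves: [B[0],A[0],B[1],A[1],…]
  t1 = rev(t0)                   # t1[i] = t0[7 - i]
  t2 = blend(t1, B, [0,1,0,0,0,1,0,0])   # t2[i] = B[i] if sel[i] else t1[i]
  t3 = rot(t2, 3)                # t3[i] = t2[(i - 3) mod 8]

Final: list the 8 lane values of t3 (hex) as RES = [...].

→ t0 |73|d3|9b|04|80|d3|65|29|
→ t1 |29|65|d3|80|04|9b|d3|73|
→ t2 |29|9b|d3|80|04|58|d3|73|
→ t3 |58|d3|73|29|9b|d3|80|04|

RES = [0x58, 0xd3, 0x73, 0x29, 0x9b, 0xd3, 0x80, 0x04]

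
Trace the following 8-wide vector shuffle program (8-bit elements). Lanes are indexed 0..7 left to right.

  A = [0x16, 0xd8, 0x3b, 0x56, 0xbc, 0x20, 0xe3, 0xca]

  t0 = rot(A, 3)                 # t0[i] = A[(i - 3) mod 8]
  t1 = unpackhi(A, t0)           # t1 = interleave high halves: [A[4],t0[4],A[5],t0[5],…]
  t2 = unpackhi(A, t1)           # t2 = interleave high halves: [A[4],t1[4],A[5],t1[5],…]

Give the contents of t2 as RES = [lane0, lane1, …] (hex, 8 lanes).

t0 = [0x20, 0xe3, 0xca, 0x16, 0xd8, 0x3b, 0x56, 0xbc]
t1 = [0xbc, 0xd8, 0x20, 0x3b, 0xe3, 0x56, 0xca, 0xbc]
t2 = [0xbc, 0xe3, 0x20, 0x56, 0xe3, 0xca, 0xca, 0xbc]

RES = [0xbc, 0xe3, 0x20, 0x56, 0xe3, 0xca, 0xca, 0xbc]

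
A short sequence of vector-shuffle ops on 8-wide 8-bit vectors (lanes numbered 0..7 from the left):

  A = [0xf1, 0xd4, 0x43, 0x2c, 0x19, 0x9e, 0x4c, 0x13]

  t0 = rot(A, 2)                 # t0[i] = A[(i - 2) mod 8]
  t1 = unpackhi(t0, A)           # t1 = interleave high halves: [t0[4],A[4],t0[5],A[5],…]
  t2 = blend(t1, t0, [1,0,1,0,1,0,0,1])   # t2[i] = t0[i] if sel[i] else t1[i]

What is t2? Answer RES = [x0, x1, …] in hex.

  t0: 4c 13 f1 d4 43 2c 19 9e
  t1: 43 19 2c 9e 19 4c 9e 13
  t2: 4c 19 f1 9e 43 4c 9e 9e

RES = [0x4c, 0x19, 0xf1, 0x9e, 0x43, 0x4c, 0x9e, 0x9e]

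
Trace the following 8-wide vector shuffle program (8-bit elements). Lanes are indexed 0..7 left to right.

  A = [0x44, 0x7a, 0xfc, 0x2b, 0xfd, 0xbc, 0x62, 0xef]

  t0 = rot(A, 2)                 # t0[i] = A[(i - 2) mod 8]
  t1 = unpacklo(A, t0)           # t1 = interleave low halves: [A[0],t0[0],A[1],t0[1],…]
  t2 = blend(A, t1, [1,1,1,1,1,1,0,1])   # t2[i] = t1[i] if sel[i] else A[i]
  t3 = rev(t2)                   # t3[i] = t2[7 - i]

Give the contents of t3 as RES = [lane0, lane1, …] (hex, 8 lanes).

RES = [0x7a, 0x62, 0x44, 0xfc, 0xef, 0x7a, 0x62, 0x44]

t0 = [0x62, 0xef, 0x44, 0x7a, 0xfc, 0x2b, 0xfd, 0xbc]
t1 = [0x44, 0x62, 0x7a, 0xef, 0xfc, 0x44, 0x2b, 0x7a]
t2 = [0x44, 0x62, 0x7a, 0xef, 0xfc, 0x44, 0x62, 0x7a]
t3 = [0x7a, 0x62, 0x44, 0xfc, 0xef, 0x7a, 0x62, 0x44]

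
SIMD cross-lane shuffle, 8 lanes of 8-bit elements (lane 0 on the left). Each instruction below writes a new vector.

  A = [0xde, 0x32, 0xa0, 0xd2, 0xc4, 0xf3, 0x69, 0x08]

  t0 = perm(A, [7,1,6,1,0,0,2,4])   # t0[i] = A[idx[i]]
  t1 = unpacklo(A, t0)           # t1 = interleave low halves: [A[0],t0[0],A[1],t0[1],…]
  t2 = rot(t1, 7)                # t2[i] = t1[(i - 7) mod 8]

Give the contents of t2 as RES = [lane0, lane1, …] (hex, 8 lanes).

RES = [ 0x08  0x32  0x32  0xa0  0x69  0xd2  0x32  0xde ]

  t0: 08 32 69 32 de de a0 c4
  t1: de 08 32 32 a0 69 d2 32
  t2: 08 32 32 a0 69 d2 32 de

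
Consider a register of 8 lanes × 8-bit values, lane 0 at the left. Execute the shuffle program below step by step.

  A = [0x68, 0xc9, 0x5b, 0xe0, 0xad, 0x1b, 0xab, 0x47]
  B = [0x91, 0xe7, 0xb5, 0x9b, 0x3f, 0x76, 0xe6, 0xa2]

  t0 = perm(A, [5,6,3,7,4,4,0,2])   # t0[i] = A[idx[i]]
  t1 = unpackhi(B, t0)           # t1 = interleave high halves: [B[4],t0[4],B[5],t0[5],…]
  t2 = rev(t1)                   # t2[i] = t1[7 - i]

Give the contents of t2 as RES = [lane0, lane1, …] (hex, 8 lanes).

RES = [ 0x5b  0xa2  0x68  0xe6  0xad  0x76  0xad  0x3f ]

  t0: 1b ab e0 47 ad ad 68 5b
  t1: 3f ad 76 ad e6 68 a2 5b
  t2: 5b a2 68 e6 ad 76 ad 3f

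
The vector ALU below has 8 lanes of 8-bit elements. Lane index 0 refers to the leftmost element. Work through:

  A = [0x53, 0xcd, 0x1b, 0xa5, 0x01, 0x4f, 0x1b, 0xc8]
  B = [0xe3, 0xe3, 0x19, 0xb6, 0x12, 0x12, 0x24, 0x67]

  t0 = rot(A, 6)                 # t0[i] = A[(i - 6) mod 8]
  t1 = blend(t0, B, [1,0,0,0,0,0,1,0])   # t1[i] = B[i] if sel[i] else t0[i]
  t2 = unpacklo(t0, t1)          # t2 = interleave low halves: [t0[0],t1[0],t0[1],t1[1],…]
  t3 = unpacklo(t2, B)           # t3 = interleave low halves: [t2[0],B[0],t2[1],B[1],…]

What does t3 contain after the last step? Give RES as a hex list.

RES = [0x1b, 0xe3, 0xe3, 0xe3, 0xa5, 0x19, 0xa5, 0xb6]

t0 = [0x1b, 0xa5, 0x01, 0x4f, 0x1b, 0xc8, 0x53, 0xcd]
t1 = [0xe3, 0xa5, 0x01, 0x4f, 0x1b, 0xc8, 0x24, 0xcd]
t2 = [0x1b, 0xe3, 0xa5, 0xa5, 0x01, 0x01, 0x4f, 0x4f]
t3 = [0x1b, 0xe3, 0xe3, 0xe3, 0xa5, 0x19, 0xa5, 0xb6]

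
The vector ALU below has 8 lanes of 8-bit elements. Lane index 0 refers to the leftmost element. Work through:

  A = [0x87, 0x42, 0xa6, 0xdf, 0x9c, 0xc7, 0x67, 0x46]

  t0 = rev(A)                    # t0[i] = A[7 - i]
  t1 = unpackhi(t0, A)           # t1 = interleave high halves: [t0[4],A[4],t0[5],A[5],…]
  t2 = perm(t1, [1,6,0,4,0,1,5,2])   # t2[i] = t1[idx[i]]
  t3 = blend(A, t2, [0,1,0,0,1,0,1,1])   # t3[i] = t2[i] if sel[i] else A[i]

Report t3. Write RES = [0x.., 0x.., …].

→ t0 |46|67|c7|9c|df|a6|42|87|
→ t1 |df|9c|a6|c7|42|67|87|46|
→ t2 |9c|87|df|42|df|9c|67|a6|
→ t3 |87|87|a6|df|df|c7|67|a6|

RES = [0x87, 0x87, 0xa6, 0xdf, 0xdf, 0xc7, 0x67, 0xa6]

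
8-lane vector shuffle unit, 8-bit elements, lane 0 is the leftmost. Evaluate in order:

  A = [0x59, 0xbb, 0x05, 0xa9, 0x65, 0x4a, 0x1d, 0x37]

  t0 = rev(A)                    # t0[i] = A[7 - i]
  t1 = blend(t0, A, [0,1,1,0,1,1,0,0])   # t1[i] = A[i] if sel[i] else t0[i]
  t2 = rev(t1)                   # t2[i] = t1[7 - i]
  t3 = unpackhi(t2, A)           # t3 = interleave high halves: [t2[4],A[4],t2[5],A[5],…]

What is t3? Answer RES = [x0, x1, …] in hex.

t0 = [0x37, 0x1d, 0x4a, 0x65, 0xa9, 0x05, 0xbb, 0x59]
t1 = [0x37, 0xbb, 0x05, 0x65, 0x65, 0x4a, 0xbb, 0x59]
t2 = [0x59, 0xbb, 0x4a, 0x65, 0x65, 0x05, 0xbb, 0x37]
t3 = [0x65, 0x65, 0x05, 0x4a, 0xbb, 0x1d, 0x37, 0x37]

RES = [0x65, 0x65, 0x05, 0x4a, 0xbb, 0x1d, 0x37, 0x37]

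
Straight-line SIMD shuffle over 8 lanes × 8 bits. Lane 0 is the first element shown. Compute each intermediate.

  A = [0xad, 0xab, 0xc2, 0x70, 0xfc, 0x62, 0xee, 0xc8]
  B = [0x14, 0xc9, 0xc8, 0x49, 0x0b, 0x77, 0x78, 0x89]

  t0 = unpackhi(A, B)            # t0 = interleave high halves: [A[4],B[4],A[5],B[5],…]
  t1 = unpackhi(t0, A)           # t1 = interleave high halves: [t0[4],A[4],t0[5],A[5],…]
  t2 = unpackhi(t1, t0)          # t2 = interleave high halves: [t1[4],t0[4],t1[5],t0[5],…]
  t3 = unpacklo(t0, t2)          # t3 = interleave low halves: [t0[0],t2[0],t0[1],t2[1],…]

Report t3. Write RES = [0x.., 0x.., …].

→ t0 |fc|0b|62|77|ee|78|c8|89|
→ t1 |ee|fc|78|62|c8|ee|89|c8|
→ t2 |c8|ee|ee|78|89|c8|c8|89|
→ t3 |fc|c8|0b|ee|62|ee|77|78|

RES = [ 0xfc  0xc8  0x0b  0xee  0x62  0xee  0x77  0x78 ]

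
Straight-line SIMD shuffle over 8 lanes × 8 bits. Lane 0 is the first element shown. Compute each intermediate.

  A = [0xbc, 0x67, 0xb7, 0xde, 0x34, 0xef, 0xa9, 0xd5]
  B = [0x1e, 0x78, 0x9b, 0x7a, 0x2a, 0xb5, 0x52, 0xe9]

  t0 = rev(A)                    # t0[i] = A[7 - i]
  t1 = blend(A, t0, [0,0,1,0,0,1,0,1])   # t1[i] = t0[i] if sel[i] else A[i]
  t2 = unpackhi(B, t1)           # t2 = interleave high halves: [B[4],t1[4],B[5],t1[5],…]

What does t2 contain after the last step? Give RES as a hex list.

RES = [ 0x2a  0x34  0xb5  0xb7  0x52  0xa9  0xe9  0xbc ]

  t0: d5 a9 ef 34 de b7 67 bc
  t1: bc 67 ef de 34 b7 a9 bc
  t2: 2a 34 b5 b7 52 a9 e9 bc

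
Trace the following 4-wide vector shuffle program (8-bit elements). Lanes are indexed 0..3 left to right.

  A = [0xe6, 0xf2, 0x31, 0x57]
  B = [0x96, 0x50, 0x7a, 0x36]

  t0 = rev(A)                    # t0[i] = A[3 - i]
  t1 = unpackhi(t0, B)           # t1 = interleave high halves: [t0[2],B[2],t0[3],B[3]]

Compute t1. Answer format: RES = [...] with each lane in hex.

t0 = [0x57, 0x31, 0xf2, 0xe6]
t1 = [0xf2, 0x7a, 0xe6, 0x36]

RES = [ 0xf2  0x7a  0xe6  0x36 ]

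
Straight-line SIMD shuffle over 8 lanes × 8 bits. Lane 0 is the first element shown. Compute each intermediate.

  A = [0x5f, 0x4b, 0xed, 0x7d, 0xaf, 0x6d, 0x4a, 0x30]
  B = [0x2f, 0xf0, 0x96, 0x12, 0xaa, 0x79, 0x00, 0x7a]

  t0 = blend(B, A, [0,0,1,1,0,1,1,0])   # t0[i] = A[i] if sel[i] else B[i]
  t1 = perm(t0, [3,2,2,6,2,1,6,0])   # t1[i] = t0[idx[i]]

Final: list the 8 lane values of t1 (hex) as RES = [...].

→ t0 |2f|f0|ed|7d|aa|6d|4a|7a|
→ t1 |7d|ed|ed|4a|ed|f0|4a|2f|

RES = [ 0x7d  0xed  0xed  0x4a  0xed  0xf0  0x4a  0x2f ]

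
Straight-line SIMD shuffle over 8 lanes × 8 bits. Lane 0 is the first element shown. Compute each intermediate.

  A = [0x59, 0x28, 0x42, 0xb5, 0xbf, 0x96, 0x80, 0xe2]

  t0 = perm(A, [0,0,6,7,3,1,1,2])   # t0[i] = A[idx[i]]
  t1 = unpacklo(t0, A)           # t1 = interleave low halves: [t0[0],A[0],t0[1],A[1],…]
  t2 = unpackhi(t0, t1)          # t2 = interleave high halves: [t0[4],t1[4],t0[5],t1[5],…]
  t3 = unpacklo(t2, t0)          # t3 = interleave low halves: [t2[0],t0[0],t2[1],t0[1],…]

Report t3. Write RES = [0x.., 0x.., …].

  t0: 59 59 80 e2 b5 28 28 42
  t1: 59 59 59 28 80 42 e2 b5
  t2: b5 80 28 42 28 e2 42 b5
  t3: b5 59 80 59 28 80 42 e2

RES = [0xb5, 0x59, 0x80, 0x59, 0x28, 0x80, 0x42, 0xe2]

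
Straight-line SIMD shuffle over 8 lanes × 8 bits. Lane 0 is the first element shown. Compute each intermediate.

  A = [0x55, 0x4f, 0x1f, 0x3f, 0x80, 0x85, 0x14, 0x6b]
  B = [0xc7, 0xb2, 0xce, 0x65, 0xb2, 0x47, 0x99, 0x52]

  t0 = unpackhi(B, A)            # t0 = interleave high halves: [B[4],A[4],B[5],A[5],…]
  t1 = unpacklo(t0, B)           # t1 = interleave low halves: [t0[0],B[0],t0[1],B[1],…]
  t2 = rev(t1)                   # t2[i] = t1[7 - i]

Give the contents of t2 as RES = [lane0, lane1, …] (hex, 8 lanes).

RES = [ 0x65  0x85  0xce  0x47  0xb2  0x80  0xc7  0xb2 ]

  t0: b2 80 47 85 99 14 52 6b
  t1: b2 c7 80 b2 47 ce 85 65
  t2: 65 85 ce 47 b2 80 c7 b2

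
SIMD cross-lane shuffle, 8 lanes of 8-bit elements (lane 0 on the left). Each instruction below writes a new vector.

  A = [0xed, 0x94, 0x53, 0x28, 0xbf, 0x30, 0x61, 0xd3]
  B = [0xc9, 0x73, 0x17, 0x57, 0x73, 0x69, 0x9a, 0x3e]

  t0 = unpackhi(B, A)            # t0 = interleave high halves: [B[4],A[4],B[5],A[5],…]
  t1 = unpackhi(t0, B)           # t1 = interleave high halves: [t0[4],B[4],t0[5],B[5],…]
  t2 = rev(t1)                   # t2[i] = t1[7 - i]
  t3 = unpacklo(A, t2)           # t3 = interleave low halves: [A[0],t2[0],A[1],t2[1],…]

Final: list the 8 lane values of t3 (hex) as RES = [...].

RES = [0xed, 0x3e, 0x94, 0xd3, 0x53, 0x9a, 0x28, 0x3e]

  t0: 73 bf 69 30 9a 61 3e d3
  t1: 9a 73 61 69 3e 9a d3 3e
  t2: 3e d3 9a 3e 69 61 73 9a
  t3: ed 3e 94 d3 53 9a 28 3e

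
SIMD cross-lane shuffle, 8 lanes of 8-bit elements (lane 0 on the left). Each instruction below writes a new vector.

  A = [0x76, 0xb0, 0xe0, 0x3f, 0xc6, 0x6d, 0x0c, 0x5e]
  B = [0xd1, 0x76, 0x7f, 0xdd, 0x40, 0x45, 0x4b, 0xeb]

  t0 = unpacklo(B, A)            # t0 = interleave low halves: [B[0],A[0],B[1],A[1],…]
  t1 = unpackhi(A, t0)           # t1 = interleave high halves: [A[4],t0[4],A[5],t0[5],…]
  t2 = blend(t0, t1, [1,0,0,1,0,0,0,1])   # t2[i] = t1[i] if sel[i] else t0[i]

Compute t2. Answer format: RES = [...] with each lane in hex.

→ t0 |d1|76|76|b0|7f|e0|dd|3f|
→ t1 |c6|7f|6d|e0|0c|dd|5e|3f|
→ t2 |c6|76|76|e0|7f|e0|dd|3f|

RES = [0xc6, 0x76, 0x76, 0xe0, 0x7f, 0xe0, 0xdd, 0x3f]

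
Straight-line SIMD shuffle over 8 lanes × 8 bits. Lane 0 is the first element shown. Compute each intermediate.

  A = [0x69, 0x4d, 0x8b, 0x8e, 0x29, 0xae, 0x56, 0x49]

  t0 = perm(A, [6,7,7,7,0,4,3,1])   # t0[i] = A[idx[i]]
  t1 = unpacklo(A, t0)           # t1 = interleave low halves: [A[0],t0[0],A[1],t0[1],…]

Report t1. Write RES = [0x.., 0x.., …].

RES = [0x69, 0x56, 0x4d, 0x49, 0x8b, 0x49, 0x8e, 0x49]

  t0: 56 49 49 49 69 29 8e 4d
  t1: 69 56 4d 49 8b 49 8e 49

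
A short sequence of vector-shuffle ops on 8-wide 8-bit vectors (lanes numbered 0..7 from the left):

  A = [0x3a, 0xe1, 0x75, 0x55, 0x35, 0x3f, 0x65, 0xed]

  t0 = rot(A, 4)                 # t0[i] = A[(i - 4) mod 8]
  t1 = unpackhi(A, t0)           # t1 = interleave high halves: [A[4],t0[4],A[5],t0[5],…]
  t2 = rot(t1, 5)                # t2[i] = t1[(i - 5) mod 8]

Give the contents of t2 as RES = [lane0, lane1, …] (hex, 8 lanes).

RES = [ 0xe1  0x65  0x75  0xed  0x55  0x35  0x3a  0x3f ]

t0 = [0x35, 0x3f, 0x65, 0xed, 0x3a, 0xe1, 0x75, 0x55]
t1 = [0x35, 0x3a, 0x3f, 0xe1, 0x65, 0x75, 0xed, 0x55]
t2 = [0xe1, 0x65, 0x75, 0xed, 0x55, 0x35, 0x3a, 0x3f]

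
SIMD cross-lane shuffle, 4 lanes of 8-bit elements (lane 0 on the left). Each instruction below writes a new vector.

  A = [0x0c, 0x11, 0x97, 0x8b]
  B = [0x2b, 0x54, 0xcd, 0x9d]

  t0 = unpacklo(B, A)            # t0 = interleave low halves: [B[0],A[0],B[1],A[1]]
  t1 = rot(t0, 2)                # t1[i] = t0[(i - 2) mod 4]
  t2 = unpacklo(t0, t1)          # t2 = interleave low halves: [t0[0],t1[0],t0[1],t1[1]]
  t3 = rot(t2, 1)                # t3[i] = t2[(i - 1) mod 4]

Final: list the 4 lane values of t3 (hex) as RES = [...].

t0 = [0x2b, 0x0c, 0x54, 0x11]
t1 = [0x54, 0x11, 0x2b, 0x0c]
t2 = [0x2b, 0x54, 0x0c, 0x11]
t3 = [0x11, 0x2b, 0x54, 0x0c]

RES = [0x11, 0x2b, 0x54, 0x0c]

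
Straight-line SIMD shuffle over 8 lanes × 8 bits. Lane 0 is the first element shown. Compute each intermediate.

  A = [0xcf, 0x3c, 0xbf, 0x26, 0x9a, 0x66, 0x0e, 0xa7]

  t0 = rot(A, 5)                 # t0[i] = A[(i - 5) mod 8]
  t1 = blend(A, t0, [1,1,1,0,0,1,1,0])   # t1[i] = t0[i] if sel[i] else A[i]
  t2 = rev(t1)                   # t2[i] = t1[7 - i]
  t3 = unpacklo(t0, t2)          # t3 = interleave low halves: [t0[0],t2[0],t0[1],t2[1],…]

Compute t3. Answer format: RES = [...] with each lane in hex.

t0 = [0x26, 0x9a, 0x66, 0x0e, 0xa7, 0xcf, 0x3c, 0xbf]
t1 = [0x26, 0x9a, 0x66, 0x26, 0x9a, 0xcf, 0x3c, 0xa7]
t2 = [0xa7, 0x3c, 0xcf, 0x9a, 0x26, 0x66, 0x9a, 0x26]
t3 = [0x26, 0xa7, 0x9a, 0x3c, 0x66, 0xcf, 0x0e, 0x9a]

RES = [ 0x26  0xa7  0x9a  0x3c  0x66  0xcf  0x0e  0x9a ]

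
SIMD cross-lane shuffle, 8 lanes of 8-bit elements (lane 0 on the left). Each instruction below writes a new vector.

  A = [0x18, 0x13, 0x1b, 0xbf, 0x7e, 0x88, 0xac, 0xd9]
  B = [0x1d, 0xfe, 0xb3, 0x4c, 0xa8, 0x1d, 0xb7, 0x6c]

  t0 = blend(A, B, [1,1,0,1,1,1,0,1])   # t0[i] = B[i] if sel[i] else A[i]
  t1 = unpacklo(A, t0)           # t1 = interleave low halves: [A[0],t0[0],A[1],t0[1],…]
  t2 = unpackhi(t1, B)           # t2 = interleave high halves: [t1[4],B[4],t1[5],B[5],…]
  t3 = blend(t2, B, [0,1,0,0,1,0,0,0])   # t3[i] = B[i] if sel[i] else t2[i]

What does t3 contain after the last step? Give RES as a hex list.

→ t0 |1d|fe|1b|4c|a8|1d|ac|6c|
→ t1 |18|1d|13|fe|1b|1b|bf|4c|
→ t2 |1b|a8|1b|1d|bf|b7|4c|6c|
→ t3 |1b|fe|1b|1d|a8|b7|4c|6c|

RES = [0x1b, 0xfe, 0x1b, 0x1d, 0xa8, 0xb7, 0x4c, 0x6c]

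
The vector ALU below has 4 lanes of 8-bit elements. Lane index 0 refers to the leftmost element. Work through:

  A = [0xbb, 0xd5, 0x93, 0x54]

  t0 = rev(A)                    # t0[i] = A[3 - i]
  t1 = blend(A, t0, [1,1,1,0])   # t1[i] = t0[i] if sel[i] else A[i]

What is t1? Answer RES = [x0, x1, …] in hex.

→ t0 |54|93|d5|bb|
→ t1 |54|93|d5|54|

RES = [0x54, 0x93, 0xd5, 0x54]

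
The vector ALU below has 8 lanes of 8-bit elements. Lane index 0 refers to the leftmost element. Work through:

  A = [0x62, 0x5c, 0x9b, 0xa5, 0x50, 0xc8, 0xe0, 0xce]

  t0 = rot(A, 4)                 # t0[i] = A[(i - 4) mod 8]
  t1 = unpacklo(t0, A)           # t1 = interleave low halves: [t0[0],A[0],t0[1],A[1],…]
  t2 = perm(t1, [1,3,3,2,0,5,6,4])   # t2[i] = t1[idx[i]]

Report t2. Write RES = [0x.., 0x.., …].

t0 = [0x50, 0xc8, 0xe0, 0xce, 0x62, 0x5c, 0x9b, 0xa5]
t1 = [0x50, 0x62, 0xc8, 0x5c, 0xe0, 0x9b, 0xce, 0xa5]
t2 = [0x62, 0x5c, 0x5c, 0xc8, 0x50, 0x9b, 0xce, 0xe0]

RES = [ 0x62  0x5c  0x5c  0xc8  0x50  0x9b  0xce  0xe0 ]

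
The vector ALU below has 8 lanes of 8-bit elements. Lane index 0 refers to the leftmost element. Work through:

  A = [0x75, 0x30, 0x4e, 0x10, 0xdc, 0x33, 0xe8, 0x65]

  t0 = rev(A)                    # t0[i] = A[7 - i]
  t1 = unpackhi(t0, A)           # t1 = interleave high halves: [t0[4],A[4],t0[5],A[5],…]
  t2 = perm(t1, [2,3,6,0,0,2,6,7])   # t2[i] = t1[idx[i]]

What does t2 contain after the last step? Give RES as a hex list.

RES = [0x4e, 0x33, 0x75, 0x10, 0x10, 0x4e, 0x75, 0x65]

t0 = [0x65, 0xe8, 0x33, 0xdc, 0x10, 0x4e, 0x30, 0x75]
t1 = [0x10, 0xdc, 0x4e, 0x33, 0x30, 0xe8, 0x75, 0x65]
t2 = [0x4e, 0x33, 0x75, 0x10, 0x10, 0x4e, 0x75, 0x65]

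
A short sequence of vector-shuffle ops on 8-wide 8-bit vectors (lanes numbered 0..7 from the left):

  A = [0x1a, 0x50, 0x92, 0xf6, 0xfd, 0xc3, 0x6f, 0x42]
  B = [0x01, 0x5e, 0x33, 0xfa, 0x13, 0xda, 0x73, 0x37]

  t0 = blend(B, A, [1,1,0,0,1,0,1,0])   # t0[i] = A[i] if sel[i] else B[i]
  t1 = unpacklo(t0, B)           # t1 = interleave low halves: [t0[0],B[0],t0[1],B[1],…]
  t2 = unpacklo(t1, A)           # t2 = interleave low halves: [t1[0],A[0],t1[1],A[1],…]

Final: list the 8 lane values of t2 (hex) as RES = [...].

→ t0 |1a|50|33|fa|fd|da|6f|37|
→ t1 |1a|01|50|5e|33|33|fa|fa|
→ t2 |1a|1a|01|50|50|92|5e|f6|

RES = [ 0x1a  0x1a  0x01  0x50  0x50  0x92  0x5e  0xf6 ]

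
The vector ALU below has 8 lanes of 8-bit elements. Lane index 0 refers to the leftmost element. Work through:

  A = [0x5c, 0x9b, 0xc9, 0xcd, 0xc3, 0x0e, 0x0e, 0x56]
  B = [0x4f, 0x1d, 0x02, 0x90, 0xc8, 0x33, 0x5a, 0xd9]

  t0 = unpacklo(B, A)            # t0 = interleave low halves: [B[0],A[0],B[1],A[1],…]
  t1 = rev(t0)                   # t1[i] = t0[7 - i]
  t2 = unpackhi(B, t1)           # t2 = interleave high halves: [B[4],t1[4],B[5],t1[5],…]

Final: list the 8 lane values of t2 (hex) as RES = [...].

RES = [ 0xc8  0x9b  0x33  0x1d  0x5a  0x5c  0xd9  0x4f ]

  t0: 4f 5c 1d 9b 02 c9 90 cd
  t1: cd 90 c9 02 9b 1d 5c 4f
  t2: c8 9b 33 1d 5a 5c d9 4f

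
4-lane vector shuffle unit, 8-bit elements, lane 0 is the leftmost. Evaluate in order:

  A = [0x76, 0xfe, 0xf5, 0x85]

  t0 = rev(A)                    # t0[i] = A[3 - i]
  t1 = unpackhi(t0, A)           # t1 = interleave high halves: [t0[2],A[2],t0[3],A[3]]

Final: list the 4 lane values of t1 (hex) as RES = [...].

  t0: 85 f5 fe 76
  t1: fe f5 76 85

RES = [ 0xfe  0xf5  0x76  0x85 ]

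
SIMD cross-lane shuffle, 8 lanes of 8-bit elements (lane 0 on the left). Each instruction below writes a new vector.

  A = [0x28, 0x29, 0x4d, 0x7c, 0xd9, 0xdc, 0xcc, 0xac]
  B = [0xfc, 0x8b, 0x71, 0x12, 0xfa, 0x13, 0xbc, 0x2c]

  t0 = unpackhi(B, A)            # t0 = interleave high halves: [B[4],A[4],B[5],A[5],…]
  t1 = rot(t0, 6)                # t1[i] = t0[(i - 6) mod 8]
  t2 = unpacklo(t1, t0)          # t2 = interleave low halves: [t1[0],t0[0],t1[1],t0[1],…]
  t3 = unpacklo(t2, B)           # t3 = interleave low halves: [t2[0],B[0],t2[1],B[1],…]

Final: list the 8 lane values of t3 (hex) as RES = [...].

RES = [ 0x13  0xfc  0xfa  0x8b  0xdc  0x71  0xd9  0x12 ]

→ t0 |fa|d9|13|dc|bc|cc|2c|ac|
→ t1 |13|dc|bc|cc|2c|ac|fa|d9|
→ t2 |13|fa|dc|d9|bc|13|cc|dc|
→ t3 |13|fc|fa|8b|dc|71|d9|12|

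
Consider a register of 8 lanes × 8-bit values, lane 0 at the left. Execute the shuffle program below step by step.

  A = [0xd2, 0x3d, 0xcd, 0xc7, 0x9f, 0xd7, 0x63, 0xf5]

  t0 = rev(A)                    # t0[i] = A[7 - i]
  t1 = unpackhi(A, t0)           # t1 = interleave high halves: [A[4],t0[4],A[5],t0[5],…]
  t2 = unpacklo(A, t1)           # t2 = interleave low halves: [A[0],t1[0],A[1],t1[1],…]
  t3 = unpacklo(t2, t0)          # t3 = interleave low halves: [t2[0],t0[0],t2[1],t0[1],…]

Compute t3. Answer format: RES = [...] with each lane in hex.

RES = [ 0xd2  0xf5  0x9f  0x63  0x3d  0xd7  0xc7  0x9f ]

→ t0 |f5|63|d7|9f|c7|cd|3d|d2|
→ t1 |9f|c7|d7|cd|63|3d|f5|d2|
→ t2 |d2|9f|3d|c7|cd|d7|c7|cd|
→ t3 |d2|f5|9f|63|3d|d7|c7|9f|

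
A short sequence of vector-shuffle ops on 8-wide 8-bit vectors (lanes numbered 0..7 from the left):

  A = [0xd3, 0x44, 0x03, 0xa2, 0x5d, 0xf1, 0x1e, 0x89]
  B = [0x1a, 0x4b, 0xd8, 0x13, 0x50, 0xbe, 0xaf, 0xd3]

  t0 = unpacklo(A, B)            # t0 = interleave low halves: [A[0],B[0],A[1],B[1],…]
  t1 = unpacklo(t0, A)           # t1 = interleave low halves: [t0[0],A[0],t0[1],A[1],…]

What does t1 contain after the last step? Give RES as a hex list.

RES = [ 0xd3  0xd3  0x1a  0x44  0x44  0x03  0x4b  0xa2 ]

  t0: d3 1a 44 4b 03 d8 a2 13
  t1: d3 d3 1a 44 44 03 4b a2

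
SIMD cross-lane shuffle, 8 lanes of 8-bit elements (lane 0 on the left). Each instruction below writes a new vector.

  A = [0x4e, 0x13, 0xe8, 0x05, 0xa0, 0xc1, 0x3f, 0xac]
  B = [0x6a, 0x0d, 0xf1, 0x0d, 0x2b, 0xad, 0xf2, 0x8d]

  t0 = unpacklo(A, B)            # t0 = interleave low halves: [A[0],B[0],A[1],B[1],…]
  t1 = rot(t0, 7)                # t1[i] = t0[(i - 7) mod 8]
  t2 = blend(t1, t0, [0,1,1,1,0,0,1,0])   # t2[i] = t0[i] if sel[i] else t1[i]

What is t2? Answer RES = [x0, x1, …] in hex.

RES = [0x6a, 0x6a, 0x13, 0x0d, 0xf1, 0x05, 0x05, 0x4e]

  t0: 4e 6a 13 0d e8 f1 05 0d
  t1: 6a 13 0d e8 f1 05 0d 4e
  t2: 6a 6a 13 0d f1 05 05 4e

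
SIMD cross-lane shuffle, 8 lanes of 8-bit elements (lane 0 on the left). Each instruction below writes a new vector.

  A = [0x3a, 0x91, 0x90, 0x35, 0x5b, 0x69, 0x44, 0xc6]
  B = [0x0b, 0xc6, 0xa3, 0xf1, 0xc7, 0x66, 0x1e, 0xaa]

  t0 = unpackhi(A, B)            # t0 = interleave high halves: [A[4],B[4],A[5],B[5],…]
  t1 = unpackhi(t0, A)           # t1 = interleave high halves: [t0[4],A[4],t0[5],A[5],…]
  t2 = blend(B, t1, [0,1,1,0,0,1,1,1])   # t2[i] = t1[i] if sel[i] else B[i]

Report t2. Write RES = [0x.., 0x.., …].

→ t0 |5b|c7|69|66|44|1e|c6|aa|
→ t1 |44|5b|1e|69|c6|44|aa|c6|
→ t2 |0b|5b|1e|f1|c7|44|aa|c6|

RES = [0x0b, 0x5b, 0x1e, 0xf1, 0xc7, 0x44, 0xaa, 0xc6]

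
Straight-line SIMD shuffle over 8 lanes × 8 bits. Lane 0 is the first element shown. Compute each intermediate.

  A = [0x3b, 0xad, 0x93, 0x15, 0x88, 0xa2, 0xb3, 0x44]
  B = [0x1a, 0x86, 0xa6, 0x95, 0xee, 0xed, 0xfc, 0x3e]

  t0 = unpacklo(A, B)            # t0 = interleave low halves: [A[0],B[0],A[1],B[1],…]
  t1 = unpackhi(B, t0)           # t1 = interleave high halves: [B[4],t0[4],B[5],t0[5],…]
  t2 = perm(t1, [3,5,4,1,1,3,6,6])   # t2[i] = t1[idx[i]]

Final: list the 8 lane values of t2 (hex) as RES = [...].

→ t0 |3b|1a|ad|86|93|a6|15|95|
→ t1 |ee|93|ed|a6|fc|15|3e|95|
→ t2 |a6|15|fc|93|93|a6|3e|3e|

RES = [ 0xa6  0x15  0xfc  0x93  0x93  0xa6  0x3e  0x3e ]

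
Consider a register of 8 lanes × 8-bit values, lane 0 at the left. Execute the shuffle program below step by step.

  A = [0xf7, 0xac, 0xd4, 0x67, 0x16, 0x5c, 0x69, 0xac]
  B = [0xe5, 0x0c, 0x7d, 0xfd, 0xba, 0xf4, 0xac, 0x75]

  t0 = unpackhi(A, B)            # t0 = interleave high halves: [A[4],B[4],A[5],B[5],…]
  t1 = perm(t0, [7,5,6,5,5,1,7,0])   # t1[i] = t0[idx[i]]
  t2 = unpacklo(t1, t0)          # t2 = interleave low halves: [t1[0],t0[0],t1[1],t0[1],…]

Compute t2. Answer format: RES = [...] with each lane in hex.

RES = [0x75, 0x16, 0xac, 0xba, 0xac, 0x5c, 0xac, 0xf4]

  t0: 16 ba 5c f4 69 ac ac 75
  t1: 75 ac ac ac ac ba 75 16
  t2: 75 16 ac ba ac 5c ac f4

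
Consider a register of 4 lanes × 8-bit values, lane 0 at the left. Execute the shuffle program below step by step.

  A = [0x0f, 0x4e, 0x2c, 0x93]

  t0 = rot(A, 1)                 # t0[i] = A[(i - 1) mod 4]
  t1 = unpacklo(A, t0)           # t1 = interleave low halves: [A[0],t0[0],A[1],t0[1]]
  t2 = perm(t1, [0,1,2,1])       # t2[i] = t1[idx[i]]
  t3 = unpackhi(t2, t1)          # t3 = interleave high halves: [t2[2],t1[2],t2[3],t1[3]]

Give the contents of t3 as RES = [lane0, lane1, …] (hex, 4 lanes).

RES = [ 0x4e  0x4e  0x93  0x0f ]

t0 = [0x93, 0x0f, 0x4e, 0x2c]
t1 = [0x0f, 0x93, 0x4e, 0x0f]
t2 = [0x0f, 0x93, 0x4e, 0x93]
t3 = [0x4e, 0x4e, 0x93, 0x0f]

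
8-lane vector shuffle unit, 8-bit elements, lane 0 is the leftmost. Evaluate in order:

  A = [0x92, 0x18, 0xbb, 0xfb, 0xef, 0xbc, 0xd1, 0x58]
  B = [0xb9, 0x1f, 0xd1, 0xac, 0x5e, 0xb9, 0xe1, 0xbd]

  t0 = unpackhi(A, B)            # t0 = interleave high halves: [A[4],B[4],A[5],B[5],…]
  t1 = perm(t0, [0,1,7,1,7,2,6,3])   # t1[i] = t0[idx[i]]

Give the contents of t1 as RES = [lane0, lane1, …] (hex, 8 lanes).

RES = [0xef, 0x5e, 0xbd, 0x5e, 0xbd, 0xbc, 0x58, 0xb9]

→ t0 |ef|5e|bc|b9|d1|e1|58|bd|
→ t1 |ef|5e|bd|5e|bd|bc|58|b9|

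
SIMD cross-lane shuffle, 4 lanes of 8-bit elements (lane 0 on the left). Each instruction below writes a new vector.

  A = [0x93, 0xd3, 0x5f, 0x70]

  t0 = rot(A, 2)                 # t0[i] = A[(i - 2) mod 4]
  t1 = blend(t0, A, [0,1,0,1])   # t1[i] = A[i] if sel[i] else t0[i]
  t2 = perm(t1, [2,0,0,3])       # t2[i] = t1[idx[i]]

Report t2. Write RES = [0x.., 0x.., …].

t0 = [0x5f, 0x70, 0x93, 0xd3]
t1 = [0x5f, 0xd3, 0x93, 0x70]
t2 = [0x93, 0x5f, 0x5f, 0x70]

RES = [ 0x93  0x5f  0x5f  0x70 ]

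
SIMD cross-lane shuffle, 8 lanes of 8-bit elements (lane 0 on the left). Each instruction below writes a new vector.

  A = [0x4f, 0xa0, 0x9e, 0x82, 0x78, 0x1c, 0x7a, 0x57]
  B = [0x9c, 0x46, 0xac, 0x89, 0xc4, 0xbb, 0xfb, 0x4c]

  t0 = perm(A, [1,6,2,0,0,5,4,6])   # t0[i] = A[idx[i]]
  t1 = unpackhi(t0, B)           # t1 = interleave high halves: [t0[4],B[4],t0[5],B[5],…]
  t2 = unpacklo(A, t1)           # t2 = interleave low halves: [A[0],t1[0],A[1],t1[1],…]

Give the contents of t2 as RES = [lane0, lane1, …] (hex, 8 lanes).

  t0: a0 7a 9e 4f 4f 1c 78 7a
  t1: 4f c4 1c bb 78 fb 7a 4c
  t2: 4f 4f a0 c4 9e 1c 82 bb

RES = [0x4f, 0x4f, 0xa0, 0xc4, 0x9e, 0x1c, 0x82, 0xbb]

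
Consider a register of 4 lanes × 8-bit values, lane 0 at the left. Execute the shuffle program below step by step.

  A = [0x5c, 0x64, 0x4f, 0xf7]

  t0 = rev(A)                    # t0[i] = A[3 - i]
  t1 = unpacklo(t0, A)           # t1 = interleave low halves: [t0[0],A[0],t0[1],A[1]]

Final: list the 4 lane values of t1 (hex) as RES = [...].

  t0: f7 4f 64 5c
  t1: f7 5c 4f 64

RES = [0xf7, 0x5c, 0x4f, 0x64]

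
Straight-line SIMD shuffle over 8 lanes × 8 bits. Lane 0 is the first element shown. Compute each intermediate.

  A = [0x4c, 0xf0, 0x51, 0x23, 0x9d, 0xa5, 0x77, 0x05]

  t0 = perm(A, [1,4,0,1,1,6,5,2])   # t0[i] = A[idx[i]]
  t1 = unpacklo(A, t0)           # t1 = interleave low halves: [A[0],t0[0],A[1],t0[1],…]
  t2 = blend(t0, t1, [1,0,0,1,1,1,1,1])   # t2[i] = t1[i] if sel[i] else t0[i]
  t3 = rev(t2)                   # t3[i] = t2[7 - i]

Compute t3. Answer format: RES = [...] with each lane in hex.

RES = [0xf0, 0x23, 0x4c, 0x51, 0x9d, 0x4c, 0x9d, 0x4c]

t0 = [0xf0, 0x9d, 0x4c, 0xf0, 0xf0, 0x77, 0xa5, 0x51]
t1 = [0x4c, 0xf0, 0xf0, 0x9d, 0x51, 0x4c, 0x23, 0xf0]
t2 = [0x4c, 0x9d, 0x4c, 0x9d, 0x51, 0x4c, 0x23, 0xf0]
t3 = [0xf0, 0x23, 0x4c, 0x51, 0x9d, 0x4c, 0x9d, 0x4c]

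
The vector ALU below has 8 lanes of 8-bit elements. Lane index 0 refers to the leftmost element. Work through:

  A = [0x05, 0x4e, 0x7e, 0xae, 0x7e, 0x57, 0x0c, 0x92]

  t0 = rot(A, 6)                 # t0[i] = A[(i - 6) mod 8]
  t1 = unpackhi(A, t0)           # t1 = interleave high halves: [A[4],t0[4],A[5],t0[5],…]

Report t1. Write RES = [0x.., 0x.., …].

RES = [ 0x7e  0x0c  0x57  0x92  0x0c  0x05  0x92  0x4e ]

t0 = [0x7e, 0xae, 0x7e, 0x57, 0x0c, 0x92, 0x05, 0x4e]
t1 = [0x7e, 0x0c, 0x57, 0x92, 0x0c, 0x05, 0x92, 0x4e]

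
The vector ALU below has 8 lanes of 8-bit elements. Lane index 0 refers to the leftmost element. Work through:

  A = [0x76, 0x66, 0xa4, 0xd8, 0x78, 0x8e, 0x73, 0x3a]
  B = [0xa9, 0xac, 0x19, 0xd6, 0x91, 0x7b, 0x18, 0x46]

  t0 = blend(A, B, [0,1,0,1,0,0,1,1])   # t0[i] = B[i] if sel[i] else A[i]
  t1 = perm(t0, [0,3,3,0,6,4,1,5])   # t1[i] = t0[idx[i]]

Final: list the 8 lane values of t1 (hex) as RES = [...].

t0 = [0x76, 0xac, 0xa4, 0xd6, 0x78, 0x8e, 0x18, 0x46]
t1 = [0x76, 0xd6, 0xd6, 0x76, 0x18, 0x78, 0xac, 0x8e]

RES = [ 0x76  0xd6  0xd6  0x76  0x18  0x78  0xac  0x8e ]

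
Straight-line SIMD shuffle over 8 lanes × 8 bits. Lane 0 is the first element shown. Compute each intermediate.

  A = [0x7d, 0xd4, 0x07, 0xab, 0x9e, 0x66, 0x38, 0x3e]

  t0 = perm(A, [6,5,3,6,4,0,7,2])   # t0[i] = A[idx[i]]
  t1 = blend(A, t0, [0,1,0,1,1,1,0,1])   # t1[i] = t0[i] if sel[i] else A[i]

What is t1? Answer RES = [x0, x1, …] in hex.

t0 = [0x38, 0x66, 0xab, 0x38, 0x9e, 0x7d, 0x3e, 0x07]
t1 = [0x7d, 0x66, 0x07, 0x38, 0x9e, 0x7d, 0x38, 0x07]

RES = [ 0x7d  0x66  0x07  0x38  0x9e  0x7d  0x38  0x07 ]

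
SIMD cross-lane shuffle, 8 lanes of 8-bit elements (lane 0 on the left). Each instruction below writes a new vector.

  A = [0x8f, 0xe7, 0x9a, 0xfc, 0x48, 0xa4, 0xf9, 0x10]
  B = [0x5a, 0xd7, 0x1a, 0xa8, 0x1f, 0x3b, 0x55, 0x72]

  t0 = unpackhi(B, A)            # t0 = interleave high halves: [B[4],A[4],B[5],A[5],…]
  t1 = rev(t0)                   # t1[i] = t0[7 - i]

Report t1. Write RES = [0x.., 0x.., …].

RES = [0x10, 0x72, 0xf9, 0x55, 0xa4, 0x3b, 0x48, 0x1f]

t0 = [0x1f, 0x48, 0x3b, 0xa4, 0x55, 0xf9, 0x72, 0x10]
t1 = [0x10, 0x72, 0xf9, 0x55, 0xa4, 0x3b, 0x48, 0x1f]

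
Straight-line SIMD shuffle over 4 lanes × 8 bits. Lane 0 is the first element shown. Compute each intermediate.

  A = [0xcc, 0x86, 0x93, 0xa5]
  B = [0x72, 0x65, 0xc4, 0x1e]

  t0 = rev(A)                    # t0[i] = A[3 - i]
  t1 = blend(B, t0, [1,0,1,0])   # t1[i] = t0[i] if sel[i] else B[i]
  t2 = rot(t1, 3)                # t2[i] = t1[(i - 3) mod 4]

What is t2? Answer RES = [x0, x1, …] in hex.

RES = [0x65, 0x86, 0x1e, 0xa5]

  t0: a5 93 86 cc
  t1: a5 65 86 1e
  t2: 65 86 1e a5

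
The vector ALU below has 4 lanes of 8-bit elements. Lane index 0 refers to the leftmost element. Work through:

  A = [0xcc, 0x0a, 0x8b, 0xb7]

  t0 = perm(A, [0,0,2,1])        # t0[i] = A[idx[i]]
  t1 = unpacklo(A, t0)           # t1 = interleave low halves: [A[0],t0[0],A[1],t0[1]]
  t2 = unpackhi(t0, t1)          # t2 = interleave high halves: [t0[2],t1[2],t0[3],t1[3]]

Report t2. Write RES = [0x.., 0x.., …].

t0 = [0xcc, 0xcc, 0x8b, 0x0a]
t1 = [0xcc, 0xcc, 0x0a, 0xcc]
t2 = [0x8b, 0x0a, 0x0a, 0xcc]

RES = [ 0x8b  0x0a  0x0a  0xcc ]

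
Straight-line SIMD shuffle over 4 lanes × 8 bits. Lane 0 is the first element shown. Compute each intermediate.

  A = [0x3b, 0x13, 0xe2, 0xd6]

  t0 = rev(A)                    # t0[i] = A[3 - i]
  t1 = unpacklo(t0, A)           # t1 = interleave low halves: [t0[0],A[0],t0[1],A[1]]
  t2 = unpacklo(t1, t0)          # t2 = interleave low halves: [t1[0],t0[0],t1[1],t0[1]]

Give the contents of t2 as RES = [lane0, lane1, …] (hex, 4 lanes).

t0 = [0xd6, 0xe2, 0x13, 0x3b]
t1 = [0xd6, 0x3b, 0xe2, 0x13]
t2 = [0xd6, 0xd6, 0x3b, 0xe2]

RES = [ 0xd6  0xd6  0x3b  0xe2 ]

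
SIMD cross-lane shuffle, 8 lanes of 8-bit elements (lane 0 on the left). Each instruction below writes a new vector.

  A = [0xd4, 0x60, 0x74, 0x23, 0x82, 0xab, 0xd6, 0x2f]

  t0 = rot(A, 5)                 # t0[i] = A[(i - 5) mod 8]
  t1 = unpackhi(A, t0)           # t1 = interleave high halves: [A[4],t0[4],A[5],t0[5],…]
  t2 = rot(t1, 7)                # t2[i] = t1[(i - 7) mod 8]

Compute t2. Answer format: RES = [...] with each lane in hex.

RES = [ 0x2f  0xab  0xd4  0xd6  0x60  0x2f  0x74  0x82 ]

  t0: 23 82 ab d6 2f d4 60 74
  t1: 82 2f ab d4 d6 60 2f 74
  t2: 2f ab d4 d6 60 2f 74 82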